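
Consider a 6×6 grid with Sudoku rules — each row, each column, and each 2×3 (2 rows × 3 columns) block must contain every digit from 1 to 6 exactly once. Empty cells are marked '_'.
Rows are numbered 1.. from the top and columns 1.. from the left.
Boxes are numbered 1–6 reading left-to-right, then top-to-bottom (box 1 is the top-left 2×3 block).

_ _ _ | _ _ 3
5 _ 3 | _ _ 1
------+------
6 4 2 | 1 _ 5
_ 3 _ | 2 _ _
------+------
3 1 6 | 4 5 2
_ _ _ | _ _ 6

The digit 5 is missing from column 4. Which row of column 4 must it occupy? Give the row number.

1

Consider where 5 can go in column 4.
row 2, column 4 is out (row 2 already has a 5).
row 6, column 4 is out (box 6 already has a 5).
So the only cell in column 4 that can hold 5 is row 1, column 4.
That is row 1.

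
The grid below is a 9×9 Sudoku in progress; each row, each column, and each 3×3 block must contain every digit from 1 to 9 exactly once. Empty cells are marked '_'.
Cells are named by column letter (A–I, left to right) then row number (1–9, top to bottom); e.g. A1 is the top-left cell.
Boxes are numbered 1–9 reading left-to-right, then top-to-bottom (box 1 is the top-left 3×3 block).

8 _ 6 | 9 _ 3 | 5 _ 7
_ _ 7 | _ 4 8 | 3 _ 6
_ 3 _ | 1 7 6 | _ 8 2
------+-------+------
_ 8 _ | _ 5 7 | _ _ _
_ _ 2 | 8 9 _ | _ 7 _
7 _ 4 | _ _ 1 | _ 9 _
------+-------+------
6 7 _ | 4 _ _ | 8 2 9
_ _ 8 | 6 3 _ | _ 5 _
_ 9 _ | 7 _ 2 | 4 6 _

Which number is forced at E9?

Cell E9 itself could take any of {1, 8} by direct elimination.
Consider where 8 can go in row 9.
A9 is out (column A already has a 8).
C9 is out (column C already has a 8).
I9 is out (box 9 already has a 8).
So the only cell in row 9 that can hold 8 is E9.
Therefore E9 = 8.

8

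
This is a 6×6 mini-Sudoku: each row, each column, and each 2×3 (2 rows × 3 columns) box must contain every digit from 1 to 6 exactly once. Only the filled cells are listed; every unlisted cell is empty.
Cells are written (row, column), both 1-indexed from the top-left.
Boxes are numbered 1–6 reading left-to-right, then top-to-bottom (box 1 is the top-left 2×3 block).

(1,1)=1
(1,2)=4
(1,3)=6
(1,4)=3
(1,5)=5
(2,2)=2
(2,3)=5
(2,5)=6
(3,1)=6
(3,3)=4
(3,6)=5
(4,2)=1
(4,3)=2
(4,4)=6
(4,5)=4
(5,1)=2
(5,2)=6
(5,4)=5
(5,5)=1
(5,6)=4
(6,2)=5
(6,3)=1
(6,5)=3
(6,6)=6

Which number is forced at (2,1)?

3

Row 2 already contains {2, 5, 6}.
Column 1 already contains {1, 2, 6}.
Its 2×3 block (box 1) already contains {1, 2, 4, 5, 6}.
The only value from 1–6 not eliminated is 3, so (2,1) = 3.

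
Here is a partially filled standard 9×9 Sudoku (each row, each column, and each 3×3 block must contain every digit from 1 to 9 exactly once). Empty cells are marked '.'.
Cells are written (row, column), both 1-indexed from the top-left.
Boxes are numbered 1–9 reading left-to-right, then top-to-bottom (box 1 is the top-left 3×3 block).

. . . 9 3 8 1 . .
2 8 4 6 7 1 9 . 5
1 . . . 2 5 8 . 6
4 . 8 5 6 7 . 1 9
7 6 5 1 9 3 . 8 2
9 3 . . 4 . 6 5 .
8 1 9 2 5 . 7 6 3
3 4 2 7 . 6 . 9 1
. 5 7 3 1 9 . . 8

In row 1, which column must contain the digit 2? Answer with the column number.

8

Consider where 2 can go in row 1.
(1,1) is out (column 1 already has a 2).
(1,2) is out (box 1 already has a 2).
(1,3) is out (column 3 already has a 2).
(1,9) is out (column 9 already has a 2).
So the only cell in row 1 that can hold 2 is (1,8).
That is column 8.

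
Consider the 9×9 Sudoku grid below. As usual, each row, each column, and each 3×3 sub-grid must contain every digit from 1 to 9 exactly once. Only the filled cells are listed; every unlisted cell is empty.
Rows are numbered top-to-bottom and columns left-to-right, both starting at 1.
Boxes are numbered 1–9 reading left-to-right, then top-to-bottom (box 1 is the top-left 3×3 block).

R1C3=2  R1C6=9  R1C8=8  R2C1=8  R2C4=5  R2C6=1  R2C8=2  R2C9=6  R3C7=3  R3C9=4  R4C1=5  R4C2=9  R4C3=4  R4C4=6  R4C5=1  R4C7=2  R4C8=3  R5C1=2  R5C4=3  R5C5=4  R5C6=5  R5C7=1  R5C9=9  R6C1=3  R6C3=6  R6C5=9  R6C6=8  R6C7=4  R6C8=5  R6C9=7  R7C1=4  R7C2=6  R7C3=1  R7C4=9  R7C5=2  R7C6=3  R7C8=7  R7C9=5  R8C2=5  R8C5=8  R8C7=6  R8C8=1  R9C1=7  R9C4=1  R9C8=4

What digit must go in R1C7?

5

Cell R1C7 itself could take any of {5, 7} by direct elimination.
Consider where 5 can go in box 3.
R1C9 is out (column 9 already has a 5).
R2C7 is out (row 2 already has a 5).
R3C8 is out (column 8 already has a 5).
So the only cell in box 3 that can hold 5 is R1C7.
Therefore R1C7 = 5.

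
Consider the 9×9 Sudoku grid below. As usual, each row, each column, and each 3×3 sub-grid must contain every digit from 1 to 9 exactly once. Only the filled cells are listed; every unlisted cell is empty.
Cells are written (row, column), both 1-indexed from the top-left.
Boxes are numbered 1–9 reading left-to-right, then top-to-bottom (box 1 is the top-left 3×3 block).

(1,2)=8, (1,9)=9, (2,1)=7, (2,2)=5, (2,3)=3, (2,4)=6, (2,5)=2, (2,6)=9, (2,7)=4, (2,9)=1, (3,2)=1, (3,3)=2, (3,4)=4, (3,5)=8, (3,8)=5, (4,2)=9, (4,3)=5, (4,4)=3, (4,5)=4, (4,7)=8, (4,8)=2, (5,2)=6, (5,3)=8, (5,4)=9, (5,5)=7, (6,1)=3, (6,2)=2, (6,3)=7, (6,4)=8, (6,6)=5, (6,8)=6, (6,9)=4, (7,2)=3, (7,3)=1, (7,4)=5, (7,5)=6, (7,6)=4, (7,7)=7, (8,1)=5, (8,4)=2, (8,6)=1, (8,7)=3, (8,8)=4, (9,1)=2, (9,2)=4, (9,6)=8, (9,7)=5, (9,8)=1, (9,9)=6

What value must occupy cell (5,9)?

Cell (5,9) itself could take any of {3, 5} by direct elimination.
Consider where 5 can go in row 5.
(5,1) is out (column 1 already has a 5).
(5,6) is out (column 6 already has a 5).
(5,7) is out (column 7 already has a 5).
(5,8) is out (column 8 already has a 5).
So the only cell in row 5 that can hold 5 is (5,9).
Therefore (5,9) = 5.

5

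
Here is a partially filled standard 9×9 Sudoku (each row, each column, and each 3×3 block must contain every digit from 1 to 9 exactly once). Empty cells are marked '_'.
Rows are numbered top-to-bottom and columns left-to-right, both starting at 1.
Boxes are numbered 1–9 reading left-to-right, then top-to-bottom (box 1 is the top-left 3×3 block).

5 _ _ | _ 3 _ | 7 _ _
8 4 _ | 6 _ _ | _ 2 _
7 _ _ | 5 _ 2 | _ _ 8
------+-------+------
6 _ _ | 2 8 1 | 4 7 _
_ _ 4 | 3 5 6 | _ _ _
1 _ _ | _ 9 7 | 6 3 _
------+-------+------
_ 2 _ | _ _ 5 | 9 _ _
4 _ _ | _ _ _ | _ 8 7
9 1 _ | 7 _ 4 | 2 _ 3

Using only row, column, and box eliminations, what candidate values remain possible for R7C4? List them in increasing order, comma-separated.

Row 7 already contains {2, 5, 9}.
Column 4 already contains {2, 3, 5, 6, 7}.
Its 3×3 block (box 8) already contains {4, 5, 7}.
Removing those from 1–9 leaves {1, 8} as the candidates for R7C4.

1,8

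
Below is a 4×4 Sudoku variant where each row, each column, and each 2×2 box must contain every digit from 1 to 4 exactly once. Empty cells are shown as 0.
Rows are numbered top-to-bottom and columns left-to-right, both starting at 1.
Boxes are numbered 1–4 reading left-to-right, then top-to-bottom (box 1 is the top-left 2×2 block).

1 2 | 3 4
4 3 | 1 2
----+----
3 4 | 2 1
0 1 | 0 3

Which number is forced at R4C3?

4

Row 4 already contains {1, 3}.
Column 3 already contains {1, 2, 3}.
Its 2×2 block (box 4) already contains {1, 2, 3}.
The only value from 1–4 not eliminated is 4, so R4C3 = 4.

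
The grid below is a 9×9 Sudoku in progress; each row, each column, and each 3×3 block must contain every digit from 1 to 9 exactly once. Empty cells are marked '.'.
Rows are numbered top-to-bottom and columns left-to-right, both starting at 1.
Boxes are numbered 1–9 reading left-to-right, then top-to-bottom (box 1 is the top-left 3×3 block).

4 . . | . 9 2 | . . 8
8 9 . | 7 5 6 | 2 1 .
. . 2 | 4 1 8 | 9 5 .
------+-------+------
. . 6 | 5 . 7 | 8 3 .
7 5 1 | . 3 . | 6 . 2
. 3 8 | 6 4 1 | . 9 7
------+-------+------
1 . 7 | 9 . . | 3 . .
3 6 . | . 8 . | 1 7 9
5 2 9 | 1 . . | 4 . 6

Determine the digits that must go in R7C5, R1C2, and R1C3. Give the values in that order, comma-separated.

For R7C5:
  Consider where 6 can go in box 8.
  R7C6 is out (column 6 already has a 6).
  R8C4 is out (row 8 already has a 6).
  R8C6 is out (row 8 already has a 6).
  R9C5 is out (row 9 already has a 6).
  R9C6 is out (row 9 already has a 6).
  So the only cell in box 8 that can hold 6 is R7C5.
  So R7C5 = 6.
For R1C2:
  Consider where 1 can go in column 2.
  R3C2 is out (row 3 already has a 1).
  R4C2 is out (box 4 already has a 1).
  R7C2 is out (row 7 already has a 1).
  So the only cell in column 2 that can hold 1 is R1C2.
  So R1C2 = 1.
For R1C3:
  Consider where 5 can go in row 1.
  R1C2 is out (column 2 already has a 5).
  R1C4 is out (column 4 already has a 5).
  R1C7 is out (box 3 already has a 5).
  R1C8 is out (column 8 already has a 5).
  So the only cell in row 1 that can hold 5 is R1C3.
  So R1C3 = 5.

6,1,5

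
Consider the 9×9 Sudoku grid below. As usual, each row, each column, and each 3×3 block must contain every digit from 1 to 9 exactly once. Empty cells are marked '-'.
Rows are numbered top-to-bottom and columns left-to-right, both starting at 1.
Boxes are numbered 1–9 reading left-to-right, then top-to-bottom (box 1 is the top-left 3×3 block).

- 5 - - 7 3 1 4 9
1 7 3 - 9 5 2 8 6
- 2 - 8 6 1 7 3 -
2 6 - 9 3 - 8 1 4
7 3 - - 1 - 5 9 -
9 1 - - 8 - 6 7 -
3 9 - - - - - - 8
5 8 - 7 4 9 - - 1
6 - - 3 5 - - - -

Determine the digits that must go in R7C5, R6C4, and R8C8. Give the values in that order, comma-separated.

2,5,6

For R7C5:
  Row 7 already contains {3, 8, 9}.
  Column 5 already contains {1, 3, 4, 5, 6, 7, 8, 9}.
  Its 3×3 block (box 8) already contains {3, 4, 5, 7, 9}.
  The only value from 1–9 not eliminated is 2, so R7C5 = 2.
For R6C4:
  Consider where 5 can go in box 5.
  R4C6 is out (column 6 already has a 5).
  R5C4 is out (row 5 already has a 5).
  R5C6 is out (row 5 already has a 5).
  R6C6 is out (column 6 already has a 5).
  So the only cell in box 5 that can hold 5 is R6C4.
  So R6C4 = 5.
For R8C8:
  Consider where 6 can go in row 8.
  R8C3 is out (box 7 already has a 6).
  R8C7 is out (column 7 already has a 6).
  So the only cell in row 8 that can hold 6 is R8C8.
  So R8C8 = 6.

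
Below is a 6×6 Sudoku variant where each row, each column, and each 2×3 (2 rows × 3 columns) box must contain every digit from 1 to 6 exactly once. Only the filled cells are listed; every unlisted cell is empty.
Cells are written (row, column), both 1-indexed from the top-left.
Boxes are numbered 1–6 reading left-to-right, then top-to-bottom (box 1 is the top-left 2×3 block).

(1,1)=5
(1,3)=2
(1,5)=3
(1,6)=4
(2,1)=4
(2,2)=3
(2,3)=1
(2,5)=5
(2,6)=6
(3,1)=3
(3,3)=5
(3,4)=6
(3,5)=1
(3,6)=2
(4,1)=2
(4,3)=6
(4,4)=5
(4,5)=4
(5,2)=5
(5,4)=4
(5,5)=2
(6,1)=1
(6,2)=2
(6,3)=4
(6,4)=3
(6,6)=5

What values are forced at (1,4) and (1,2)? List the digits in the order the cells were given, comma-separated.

1,6

For (1,4):
  Row 1 already contains {2, 3, 4, 5}.
  Column 4 already contains {3, 4, 5, 6}.
  Its 2×3 block (box 2) already contains {3, 4, 5, 6}.
  The only value from 1–6 not eliminated is 1, so (1,4) = 1.
For (1,2):
  Row 1 already contains {2, 3, 4, 5}.
  Column 2 already contains {2, 3, 5}.
  Its 2×3 block (box 1) already contains {1, 2, 3, 4, 5}.
  The only value from 1–6 not eliminated is 6, so (1,2) = 6.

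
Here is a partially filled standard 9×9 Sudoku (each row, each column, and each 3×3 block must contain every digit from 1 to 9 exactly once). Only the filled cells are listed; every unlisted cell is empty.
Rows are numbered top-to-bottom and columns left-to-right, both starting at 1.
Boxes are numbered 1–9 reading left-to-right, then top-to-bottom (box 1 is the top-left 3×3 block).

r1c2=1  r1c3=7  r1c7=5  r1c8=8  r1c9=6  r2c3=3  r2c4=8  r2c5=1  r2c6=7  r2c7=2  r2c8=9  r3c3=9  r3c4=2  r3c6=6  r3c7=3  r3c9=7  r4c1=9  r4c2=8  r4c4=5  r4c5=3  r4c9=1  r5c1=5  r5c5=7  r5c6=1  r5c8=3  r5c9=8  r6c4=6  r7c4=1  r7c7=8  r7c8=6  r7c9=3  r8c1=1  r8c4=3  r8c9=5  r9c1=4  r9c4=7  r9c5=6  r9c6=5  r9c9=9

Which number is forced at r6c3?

Cell r6c3 itself could take any of {1, 2, 4} by direct elimination.
Consider where 1 can go in row 6.
r6c1 is out (column 1 already has a 1). r6c2 is out (column 2 already has a 1). r6c5 is out (column 5 already has a 1). r6c6 is out (column 6 already has a 1). The remaining empty cells in row 6 are similarly blocked.
So the only cell in row 6 that can hold 1 is r6c3.
Therefore r6c3 = 1.

1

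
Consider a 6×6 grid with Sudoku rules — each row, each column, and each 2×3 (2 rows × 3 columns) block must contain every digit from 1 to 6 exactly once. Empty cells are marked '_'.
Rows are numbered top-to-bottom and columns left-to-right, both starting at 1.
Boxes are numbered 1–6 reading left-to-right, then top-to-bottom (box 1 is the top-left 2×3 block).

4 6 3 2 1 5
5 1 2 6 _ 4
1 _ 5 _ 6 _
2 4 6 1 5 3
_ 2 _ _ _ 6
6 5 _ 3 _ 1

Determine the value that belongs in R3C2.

3

Row 3 already contains {1, 5, 6}.
Column 2 already contains {1, 2, 4, 5, 6}.
Its 2×3 block (box 3) already contains {1, 2, 4, 5, 6}.
The only value from 1–6 not eliminated is 3, so R3C2 = 3.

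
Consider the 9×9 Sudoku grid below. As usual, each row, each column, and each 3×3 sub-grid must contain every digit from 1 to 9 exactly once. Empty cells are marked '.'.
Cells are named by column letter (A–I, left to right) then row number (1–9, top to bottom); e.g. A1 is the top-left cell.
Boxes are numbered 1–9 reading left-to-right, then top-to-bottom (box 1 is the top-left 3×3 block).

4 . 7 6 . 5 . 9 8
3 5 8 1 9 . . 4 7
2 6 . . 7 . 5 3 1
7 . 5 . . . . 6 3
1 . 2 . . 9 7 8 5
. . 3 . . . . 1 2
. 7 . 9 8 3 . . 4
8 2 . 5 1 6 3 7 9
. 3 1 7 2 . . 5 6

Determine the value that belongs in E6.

Cell E6 itself could take any of {4, 5, 6} by direct elimination.
Consider where 5 can go in column E.
E1 is out (row 1 already has a 5).
E4 is out (row 4 already has a 5).
E5 is out (row 5 already has a 5).
So the only cell in column E that can hold 5 is E6.
Therefore E6 = 5.

5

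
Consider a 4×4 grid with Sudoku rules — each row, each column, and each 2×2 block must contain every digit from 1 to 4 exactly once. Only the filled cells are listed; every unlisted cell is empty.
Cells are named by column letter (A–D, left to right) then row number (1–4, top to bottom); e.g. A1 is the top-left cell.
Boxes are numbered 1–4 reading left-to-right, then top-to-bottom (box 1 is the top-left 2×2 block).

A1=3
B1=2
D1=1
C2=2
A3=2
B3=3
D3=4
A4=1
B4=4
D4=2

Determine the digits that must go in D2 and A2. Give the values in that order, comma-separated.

3,4

For D2:
  Row 2 already contains {2}.
  Column D already contains {1, 2, 4}.
  Its 2×2 block (box 2) already contains {1, 2}.
  The only value from 1–4 not eliminated is 3, so D2 = 3.
For A2:
  Row 2 already contains {2}.
  Column A already contains {1, 2, 3}.
  Its 2×2 block (box 1) already contains {2, 3}.
  The only value from 1–4 not eliminated is 4, so A2 = 4.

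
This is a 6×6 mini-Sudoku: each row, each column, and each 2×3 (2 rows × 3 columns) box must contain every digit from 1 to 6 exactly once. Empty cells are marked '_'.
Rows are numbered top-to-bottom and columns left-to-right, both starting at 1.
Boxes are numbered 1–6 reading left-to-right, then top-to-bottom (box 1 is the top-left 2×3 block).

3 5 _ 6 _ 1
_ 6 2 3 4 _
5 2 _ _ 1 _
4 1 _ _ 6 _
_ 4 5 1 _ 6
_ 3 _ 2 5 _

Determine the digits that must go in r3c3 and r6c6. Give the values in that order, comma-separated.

For r3c3:
  Consider where 6 can go in row 3.
  r3c4 is out (column 4 already has a 6).
  r3c6 is out (column 6 already has a 6).
  So the only cell in row 3 that can hold 6 is r3c3.
  So r3c3 = 6.
For r6c6:
  Row 6 already contains {2, 3, 5}.
  Column 6 already contains {1, 6}.
  Its 2×3 block (box 6) already contains {1, 2, 5, 6}.
  The only value from 1–6 not eliminated is 4, so r6c6 = 4.

6,4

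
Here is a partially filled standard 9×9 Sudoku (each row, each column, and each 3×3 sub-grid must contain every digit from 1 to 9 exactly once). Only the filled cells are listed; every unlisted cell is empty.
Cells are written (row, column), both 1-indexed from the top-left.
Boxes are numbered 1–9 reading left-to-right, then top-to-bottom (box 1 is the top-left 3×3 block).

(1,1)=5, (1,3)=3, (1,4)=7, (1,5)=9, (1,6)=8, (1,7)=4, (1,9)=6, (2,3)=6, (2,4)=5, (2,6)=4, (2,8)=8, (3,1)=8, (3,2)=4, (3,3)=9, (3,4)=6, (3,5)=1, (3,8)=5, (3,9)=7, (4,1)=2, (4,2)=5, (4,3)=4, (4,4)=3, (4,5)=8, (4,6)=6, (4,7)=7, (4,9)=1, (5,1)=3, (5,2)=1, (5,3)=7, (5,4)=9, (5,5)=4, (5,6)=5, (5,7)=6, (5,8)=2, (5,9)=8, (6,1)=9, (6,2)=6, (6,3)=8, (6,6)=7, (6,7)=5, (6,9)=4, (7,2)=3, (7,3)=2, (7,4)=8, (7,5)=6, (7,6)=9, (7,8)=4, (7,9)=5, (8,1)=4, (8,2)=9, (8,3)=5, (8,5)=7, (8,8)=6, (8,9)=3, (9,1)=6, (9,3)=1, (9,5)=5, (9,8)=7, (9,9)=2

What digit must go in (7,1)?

Row 7 already contains {2, 3, 4, 5, 6, 8, 9}.
Column 1 already contains {2, 3, 4, 5, 6, 8, 9}.
Its 3×3 block (box 7) already contains {1, 2, 3, 4, 5, 6, 9}.
The only value from 1–9 not eliminated is 7, so (7,1) = 7.

7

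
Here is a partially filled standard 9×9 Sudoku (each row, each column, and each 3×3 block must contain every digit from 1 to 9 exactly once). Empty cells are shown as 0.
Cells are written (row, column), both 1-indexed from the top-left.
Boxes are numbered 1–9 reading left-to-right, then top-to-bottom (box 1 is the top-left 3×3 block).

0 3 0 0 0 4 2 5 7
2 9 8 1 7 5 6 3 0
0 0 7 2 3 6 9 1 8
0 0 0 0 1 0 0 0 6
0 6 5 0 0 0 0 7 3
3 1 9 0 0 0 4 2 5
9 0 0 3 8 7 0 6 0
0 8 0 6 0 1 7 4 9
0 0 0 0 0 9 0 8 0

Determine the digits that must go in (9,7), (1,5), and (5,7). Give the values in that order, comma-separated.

3,9,1

For (9,7):
  Consider where 3 can go in column 7.
  (4,7) is out (box 6 already has a 3).
  (5,7) is out (row 5 already has a 3).
  (7,7) is out (row 7 already has a 3).
  So the only cell in column 7 that can hold 3 is (9,7).
  So (9,7) = 3.
For (1,5):
  Row 1 already contains {2, 3, 4, 5, 7}.
  Column 5 already contains {1, 3, 7, 8}.
  Its 3×3 block (box 2) already contains {1, 2, 3, 4, 5, 6, 7}.
  The only value from 1–9 not eliminated is 9, so (1,5) = 9.
For (5,7):
  Consider where 1 can go in box 6.
  (4,7) is out (row 4 already has a 1).
  (4,8) is out (row 4 already has a 1).
  So the only cell in box 6 that can hold 1 is (5,7).
  So (5,7) = 1.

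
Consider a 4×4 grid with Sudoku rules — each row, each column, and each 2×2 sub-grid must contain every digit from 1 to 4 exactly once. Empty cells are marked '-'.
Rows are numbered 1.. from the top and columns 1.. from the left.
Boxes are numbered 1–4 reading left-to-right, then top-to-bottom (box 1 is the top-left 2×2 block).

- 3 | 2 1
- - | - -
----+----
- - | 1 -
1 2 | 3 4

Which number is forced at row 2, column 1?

Cell row 2, column 1 itself could take any of {2, 4} by direct elimination.
Consider where 2 can go in box 1.
row 1, column 1 is out (row 1 already has a 2).
row 2, column 2 is out (column 2 already has a 2).
So the only cell in box 1 that can hold 2 is row 2, column 1.
Therefore row 2, column 1 = 2.

2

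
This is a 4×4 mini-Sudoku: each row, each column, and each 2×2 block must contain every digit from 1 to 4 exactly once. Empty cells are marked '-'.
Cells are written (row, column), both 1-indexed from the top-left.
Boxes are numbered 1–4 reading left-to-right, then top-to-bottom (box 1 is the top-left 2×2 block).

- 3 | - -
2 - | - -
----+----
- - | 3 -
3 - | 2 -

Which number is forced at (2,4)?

3

Cell (2,4) itself could take any of {1, 3, 4} by direct elimination.
Consider where 3 can go in row 2.
(2,2) is out (column 2 already has a 3).
(2,3) is out (column 3 already has a 3).
So the only cell in row 2 that can hold 3 is (2,4).
Therefore (2,4) = 3.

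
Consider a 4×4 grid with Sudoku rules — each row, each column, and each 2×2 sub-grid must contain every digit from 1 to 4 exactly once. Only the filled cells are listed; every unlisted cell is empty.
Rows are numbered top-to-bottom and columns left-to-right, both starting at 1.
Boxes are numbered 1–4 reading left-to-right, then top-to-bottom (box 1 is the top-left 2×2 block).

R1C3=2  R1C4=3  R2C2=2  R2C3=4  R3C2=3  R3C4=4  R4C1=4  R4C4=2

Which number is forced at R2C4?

1

Row 2 already contains {2, 4}.
Column 4 already contains {2, 3, 4}.
Its 2×2 block (box 2) already contains {2, 3, 4}.
The only value from 1–4 not eliminated is 1, so R2C4 = 1.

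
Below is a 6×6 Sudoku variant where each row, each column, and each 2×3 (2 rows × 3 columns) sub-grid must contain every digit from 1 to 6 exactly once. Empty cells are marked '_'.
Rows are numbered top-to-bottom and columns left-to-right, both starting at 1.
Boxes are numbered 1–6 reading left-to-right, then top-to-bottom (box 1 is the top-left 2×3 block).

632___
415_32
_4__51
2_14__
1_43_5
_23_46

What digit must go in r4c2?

5

Cell r4c2 itself could take any of {5, 6} by direct elimination.
Consider where 5 can go in row 4.
r4c5 is out (column 5 already has a 5).
r4c6 is out (column 6 already has a 5).
So the only cell in row 4 that can hold 5 is r4c2.
Therefore r4c2 = 5.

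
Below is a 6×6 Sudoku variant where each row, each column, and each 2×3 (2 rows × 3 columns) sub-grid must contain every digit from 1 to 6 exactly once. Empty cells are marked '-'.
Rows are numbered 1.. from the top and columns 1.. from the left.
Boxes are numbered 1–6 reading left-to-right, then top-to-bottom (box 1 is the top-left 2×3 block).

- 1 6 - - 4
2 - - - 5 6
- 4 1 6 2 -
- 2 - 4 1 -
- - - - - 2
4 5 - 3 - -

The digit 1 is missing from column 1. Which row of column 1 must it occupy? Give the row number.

5

Consider where 1 can go in column 1.
row 1, column 1 is out (row 1 already has a 1).
row 3, column 1 is out (row 3 already has a 1).
row 4, column 1 is out (row 4 already has a 1).
So the only cell in column 1 that can hold 1 is row 5, column 1.
That is row 5.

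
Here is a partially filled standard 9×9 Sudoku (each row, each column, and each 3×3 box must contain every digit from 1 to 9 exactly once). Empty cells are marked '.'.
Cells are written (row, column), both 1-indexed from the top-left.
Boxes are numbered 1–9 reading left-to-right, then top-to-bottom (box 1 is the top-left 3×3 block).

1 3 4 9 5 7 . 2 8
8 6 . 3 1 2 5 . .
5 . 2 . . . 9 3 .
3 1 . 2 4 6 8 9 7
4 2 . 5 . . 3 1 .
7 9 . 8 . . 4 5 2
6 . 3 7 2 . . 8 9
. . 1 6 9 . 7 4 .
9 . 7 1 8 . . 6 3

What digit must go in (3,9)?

Cell (3,9) itself could take any of {1, 4, 6} by direct elimination.
Consider where 1 can go in box 3.
(1,7) is out (row 1 already has a 1).
(2,8) is out (row 2 already has a 1).
(2,9) is out (row 2 already has a 1).
So the only cell in box 3 that can hold 1 is (3,9).
Therefore (3,9) = 1.

1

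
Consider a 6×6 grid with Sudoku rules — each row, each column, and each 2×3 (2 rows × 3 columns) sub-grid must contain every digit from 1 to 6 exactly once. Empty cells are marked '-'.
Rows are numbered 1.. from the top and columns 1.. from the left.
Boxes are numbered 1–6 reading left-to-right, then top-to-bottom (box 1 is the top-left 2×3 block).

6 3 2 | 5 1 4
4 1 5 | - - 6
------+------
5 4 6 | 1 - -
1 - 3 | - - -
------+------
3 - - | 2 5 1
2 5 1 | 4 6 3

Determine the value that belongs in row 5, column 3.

4

Row 5 already contains {1, 2, 3, 5}.
Column 3 already contains {1, 2, 3, 5, 6}.
Its 2×3 block (box 5) already contains {1, 2, 3, 5}.
The only value from 1–6 not eliminated is 4, so row 5, column 3 = 4.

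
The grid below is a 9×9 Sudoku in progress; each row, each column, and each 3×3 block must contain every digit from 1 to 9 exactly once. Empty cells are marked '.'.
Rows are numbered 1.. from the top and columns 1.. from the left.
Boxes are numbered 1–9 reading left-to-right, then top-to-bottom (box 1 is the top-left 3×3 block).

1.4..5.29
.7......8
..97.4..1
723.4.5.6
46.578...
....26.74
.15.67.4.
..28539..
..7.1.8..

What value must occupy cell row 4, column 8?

8

Cell row 4, column 8 itself could take any of {1, 8, 9} by direct elimination.
Consider where 8 can go in box 6.
row 5, column 7 is out (row 5 already has a 8).
row 5, column 8 is out (row 5 already has a 8).
row 5, column 9 is out (row 5 already has a 8).
row 6, column 7 is out (column 7 already has a 8).
So the only cell in box 6 that can hold 8 is row 4, column 8.
Therefore row 4, column 8 = 8.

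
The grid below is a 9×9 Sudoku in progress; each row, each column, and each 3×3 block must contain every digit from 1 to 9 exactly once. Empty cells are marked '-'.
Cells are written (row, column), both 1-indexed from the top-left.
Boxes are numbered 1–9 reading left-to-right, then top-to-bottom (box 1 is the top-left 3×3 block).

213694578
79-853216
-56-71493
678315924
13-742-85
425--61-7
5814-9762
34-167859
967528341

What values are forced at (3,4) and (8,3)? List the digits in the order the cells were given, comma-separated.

2,2

For (3,4):
  Row 3 already contains {1, 3, 4, 5, 6, 7, 9}.
  Column 4 already contains {1, 3, 4, 5, 6, 7, 8}.
  Its 3×3 block (box 2) already contains {1, 3, 4, 5, 6, 7, 8, 9}.
  The only value from 1–9 not eliminated is 2, so (3,4) = 2.
For (8,3):
  Row 8 already contains {1, 3, 4, 5, 6, 7, 8, 9}.
  Column 3 already contains {1, 3, 5, 6, 7, 8}.
  Its 3×3 block (box 7) already contains {1, 3, 4, 5, 6, 7, 8, 9}.
  The only value from 1–9 not eliminated is 2, so (8,3) = 2.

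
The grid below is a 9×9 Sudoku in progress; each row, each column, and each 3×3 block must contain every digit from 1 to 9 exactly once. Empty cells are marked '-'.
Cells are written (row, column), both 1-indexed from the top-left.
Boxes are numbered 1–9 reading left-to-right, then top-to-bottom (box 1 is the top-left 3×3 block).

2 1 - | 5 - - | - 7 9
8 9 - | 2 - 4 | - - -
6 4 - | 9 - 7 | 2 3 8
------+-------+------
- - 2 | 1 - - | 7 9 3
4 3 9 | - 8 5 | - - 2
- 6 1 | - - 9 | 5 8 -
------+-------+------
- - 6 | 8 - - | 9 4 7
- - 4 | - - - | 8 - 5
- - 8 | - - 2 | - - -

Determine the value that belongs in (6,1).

7

Row 6 already contains {1, 5, 6, 8, 9}.
Column 1 already contains {2, 4, 6, 8}.
Its 3×3 block (box 4) already contains {1, 2, 3, 4, 6, 9}.
The only value from 1–9 not eliminated is 7, so (6,1) = 7.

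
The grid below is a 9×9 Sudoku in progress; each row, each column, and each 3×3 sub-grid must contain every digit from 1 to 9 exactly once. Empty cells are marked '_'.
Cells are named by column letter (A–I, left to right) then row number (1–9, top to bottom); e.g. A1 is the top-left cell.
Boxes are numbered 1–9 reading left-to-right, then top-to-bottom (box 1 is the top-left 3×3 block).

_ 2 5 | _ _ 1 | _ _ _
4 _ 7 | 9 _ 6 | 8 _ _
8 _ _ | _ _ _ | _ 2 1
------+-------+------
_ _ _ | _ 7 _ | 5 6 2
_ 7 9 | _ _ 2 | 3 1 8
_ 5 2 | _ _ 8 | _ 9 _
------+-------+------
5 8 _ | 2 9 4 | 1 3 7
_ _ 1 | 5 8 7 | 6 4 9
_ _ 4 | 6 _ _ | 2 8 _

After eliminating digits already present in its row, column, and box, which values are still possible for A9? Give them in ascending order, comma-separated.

Row 9 already contains {2, 4, 6, 8}.
Column A already contains {4, 5, 8}.
Its 3×3 block (box 7) already contains {1, 4, 5, 8}.
Removing those from 1–9 leaves {3, 7, 9} as the candidates for A9.

3,7,9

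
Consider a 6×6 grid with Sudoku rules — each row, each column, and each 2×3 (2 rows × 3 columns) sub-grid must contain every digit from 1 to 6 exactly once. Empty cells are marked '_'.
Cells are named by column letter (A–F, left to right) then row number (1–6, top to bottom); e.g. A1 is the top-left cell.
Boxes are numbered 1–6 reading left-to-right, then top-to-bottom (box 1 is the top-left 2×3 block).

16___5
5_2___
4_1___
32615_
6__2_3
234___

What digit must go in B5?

1

Cell B5 itself could take any of {1, 5} by direct elimination.
Consider where 1 can go in box 5.
C5 is out (column C already has a 1).
So the only cell in box 5 that can hold 1 is B5.
Therefore B5 = 1.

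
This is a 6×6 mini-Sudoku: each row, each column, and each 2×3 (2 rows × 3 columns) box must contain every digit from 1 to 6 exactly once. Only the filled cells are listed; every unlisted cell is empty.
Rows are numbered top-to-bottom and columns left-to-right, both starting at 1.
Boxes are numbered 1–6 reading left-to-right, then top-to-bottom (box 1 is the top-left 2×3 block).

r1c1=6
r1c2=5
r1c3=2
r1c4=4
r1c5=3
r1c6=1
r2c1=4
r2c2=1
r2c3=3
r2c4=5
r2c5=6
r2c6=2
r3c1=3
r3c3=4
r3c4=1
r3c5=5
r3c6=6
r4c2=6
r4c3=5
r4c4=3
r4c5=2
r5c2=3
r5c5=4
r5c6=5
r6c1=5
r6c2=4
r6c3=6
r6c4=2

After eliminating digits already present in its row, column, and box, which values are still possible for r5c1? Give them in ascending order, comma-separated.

1,2

Row 5 already contains {3, 4, 5}.
Column 1 already contains {3, 4, 5, 6}.
Its 2×3 block (box 5) already contains {3, 4, 5, 6}.
Removing those from 1–6 leaves {1, 2} as the candidates for r5c1.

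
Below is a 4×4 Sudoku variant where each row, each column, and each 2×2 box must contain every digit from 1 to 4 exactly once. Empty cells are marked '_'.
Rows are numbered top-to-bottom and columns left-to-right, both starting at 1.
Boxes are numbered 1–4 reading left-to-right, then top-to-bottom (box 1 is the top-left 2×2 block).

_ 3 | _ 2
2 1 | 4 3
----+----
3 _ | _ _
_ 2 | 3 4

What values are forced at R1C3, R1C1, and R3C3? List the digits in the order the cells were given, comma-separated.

For R1C3:
  Row 1 already contains {2, 3}.
  Column 3 already contains {3, 4}.
  Its 2×2 block (box 2) already contains {2, 3, 4}.
  The only value from 1–4 not eliminated is 1, so R1C3 = 1.
For R1C1:
  Row 1 already contains {2, 3}.
  Column 1 already contains {2, 3}.
  Its 2×2 block (box 1) already contains {1, 2, 3}.
  The only value from 1–4 not eliminated is 4, so R1C1 = 4.
For R3C3:
  Consider where 2 can go in row 3.
  R3C2 is out (column 2 already has a 2).
  R3C4 is out (column 4 already has a 2).
  So the only cell in row 3 that can hold 2 is R3C3.
  So R3C3 = 2.

1,4,2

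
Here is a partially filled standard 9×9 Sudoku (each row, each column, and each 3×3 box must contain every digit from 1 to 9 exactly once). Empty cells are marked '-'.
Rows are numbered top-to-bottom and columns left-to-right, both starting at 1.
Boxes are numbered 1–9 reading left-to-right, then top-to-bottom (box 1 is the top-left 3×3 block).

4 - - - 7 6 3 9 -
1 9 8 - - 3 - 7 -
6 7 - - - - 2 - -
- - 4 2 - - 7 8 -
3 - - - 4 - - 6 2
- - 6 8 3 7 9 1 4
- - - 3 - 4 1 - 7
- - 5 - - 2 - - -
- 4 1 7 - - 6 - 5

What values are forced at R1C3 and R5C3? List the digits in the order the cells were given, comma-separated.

For R1C3:
  Row 1 already contains {3, 4, 6, 7, 9}.
  Column 3 already contains {1, 4, 5, 6, 8}.
  Its 3×3 block (box 1) already contains {1, 4, 6, 7, 8, 9}.
  The only value from 1–9 not eliminated is 2, so R1C3 = 2.
For R5C3:
  Consider where 7 can go in column 3.
  R1C3 is out (row 1 already has a 7).
  R3C3 is out (row 3 already has a 7).
  R7C3 is out (row 7 already has a 7).
  So the only cell in column 3 that can hold 7 is R5C3.
  So R5C3 = 7.

2,7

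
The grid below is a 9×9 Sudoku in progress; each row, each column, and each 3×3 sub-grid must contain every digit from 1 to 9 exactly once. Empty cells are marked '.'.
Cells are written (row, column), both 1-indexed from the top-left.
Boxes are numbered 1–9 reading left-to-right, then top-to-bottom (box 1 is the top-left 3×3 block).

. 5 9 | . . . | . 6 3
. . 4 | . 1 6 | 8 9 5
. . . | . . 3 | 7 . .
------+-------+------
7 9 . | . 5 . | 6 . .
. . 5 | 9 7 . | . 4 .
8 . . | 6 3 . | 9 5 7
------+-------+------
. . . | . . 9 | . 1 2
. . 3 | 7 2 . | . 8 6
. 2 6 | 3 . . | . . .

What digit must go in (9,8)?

Row 9 already contains {2, 3, 6}.
Column 8 already contains {1, 4, 5, 6, 8, 9}.
Its 3×3 block (box 9) already contains {1, 2, 6, 8}.
The only value from 1–9 not eliminated is 7, so (9,8) = 7.

7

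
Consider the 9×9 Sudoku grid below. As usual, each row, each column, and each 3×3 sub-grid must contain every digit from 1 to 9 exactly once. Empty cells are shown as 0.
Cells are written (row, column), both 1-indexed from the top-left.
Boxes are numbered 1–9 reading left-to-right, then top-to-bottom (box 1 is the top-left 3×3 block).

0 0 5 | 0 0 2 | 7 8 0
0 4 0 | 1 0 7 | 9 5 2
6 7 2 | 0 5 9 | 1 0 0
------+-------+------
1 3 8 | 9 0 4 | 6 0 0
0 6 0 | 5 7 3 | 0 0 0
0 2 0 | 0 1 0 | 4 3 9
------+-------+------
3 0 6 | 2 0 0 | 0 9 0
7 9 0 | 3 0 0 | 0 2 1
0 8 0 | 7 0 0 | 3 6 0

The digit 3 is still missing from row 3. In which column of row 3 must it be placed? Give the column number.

9

Consider where 3 can go in row 3.
(3,4) is out (column 4 already has a 3).
(3,8) is out (column 8 already has a 3).
So the only cell in row 3 that can hold 3 is (3,9).
That is column 9.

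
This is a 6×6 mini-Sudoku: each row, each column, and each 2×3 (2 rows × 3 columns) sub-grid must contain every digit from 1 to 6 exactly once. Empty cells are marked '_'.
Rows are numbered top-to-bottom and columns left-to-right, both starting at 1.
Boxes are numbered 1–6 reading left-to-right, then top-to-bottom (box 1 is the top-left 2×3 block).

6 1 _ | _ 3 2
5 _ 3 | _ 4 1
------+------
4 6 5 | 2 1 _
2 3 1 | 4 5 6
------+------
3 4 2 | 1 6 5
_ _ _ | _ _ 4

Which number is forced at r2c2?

Row 2 already contains {1, 3, 4, 5}.
Column 2 already contains {1, 3, 4, 6}.
Its 2×3 block (box 1) already contains {1, 3, 5, 6}.
The only value from 1–6 not eliminated is 2, so r2c2 = 2.

2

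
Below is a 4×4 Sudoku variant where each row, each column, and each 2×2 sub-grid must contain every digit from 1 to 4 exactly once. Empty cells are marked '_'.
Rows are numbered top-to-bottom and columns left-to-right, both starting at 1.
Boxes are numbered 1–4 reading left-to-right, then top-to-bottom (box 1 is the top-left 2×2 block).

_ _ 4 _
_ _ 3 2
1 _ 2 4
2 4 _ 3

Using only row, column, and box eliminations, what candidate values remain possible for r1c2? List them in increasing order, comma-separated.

Row 1 already contains {4}.
Column 2 already contains {4}.
Its 2×2 block (box 1) already contains {}.
Removing those from 1–4 leaves {1, 2, 3} as the candidates for r1c2.

1,2,3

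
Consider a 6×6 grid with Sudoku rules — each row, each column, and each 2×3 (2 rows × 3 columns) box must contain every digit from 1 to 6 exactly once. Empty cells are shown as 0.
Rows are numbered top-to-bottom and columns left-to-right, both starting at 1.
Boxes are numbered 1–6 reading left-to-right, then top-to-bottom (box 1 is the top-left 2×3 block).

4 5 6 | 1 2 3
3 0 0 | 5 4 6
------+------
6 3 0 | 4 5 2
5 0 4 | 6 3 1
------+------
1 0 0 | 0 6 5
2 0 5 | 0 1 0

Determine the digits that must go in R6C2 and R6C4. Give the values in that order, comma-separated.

For R6C2:
  Consider where 6 can go in box 5.
  R5C2 is out (row 5 already has a 6).
  R5C3 is out (row 5 already has a 6).
  So the only cell in box 5 that can hold 6 is R6C2.
  So R6C2 = 6.
For R6C4:
  Row 6 already contains {1, 2, 5}.
  Column 4 already contains {1, 4, 5, 6}.
  Its 2×3 block (box 6) already contains {1, 5, 6}.
  The only value from 1–6 not eliminated is 3, so R6C4 = 3.

6,3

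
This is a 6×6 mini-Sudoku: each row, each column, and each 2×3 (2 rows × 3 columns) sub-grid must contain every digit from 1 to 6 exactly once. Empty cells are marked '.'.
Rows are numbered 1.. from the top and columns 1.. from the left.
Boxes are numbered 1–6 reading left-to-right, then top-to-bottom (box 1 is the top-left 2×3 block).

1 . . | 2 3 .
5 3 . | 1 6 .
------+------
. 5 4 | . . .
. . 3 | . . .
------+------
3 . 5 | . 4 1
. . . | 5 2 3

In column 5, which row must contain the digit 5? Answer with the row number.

4

Consider where 5 can go in column 5.
row 3, column 5 is out (row 3 already has a 5).
So the only cell in column 5 that can hold 5 is row 4, column 5.
That is row 4.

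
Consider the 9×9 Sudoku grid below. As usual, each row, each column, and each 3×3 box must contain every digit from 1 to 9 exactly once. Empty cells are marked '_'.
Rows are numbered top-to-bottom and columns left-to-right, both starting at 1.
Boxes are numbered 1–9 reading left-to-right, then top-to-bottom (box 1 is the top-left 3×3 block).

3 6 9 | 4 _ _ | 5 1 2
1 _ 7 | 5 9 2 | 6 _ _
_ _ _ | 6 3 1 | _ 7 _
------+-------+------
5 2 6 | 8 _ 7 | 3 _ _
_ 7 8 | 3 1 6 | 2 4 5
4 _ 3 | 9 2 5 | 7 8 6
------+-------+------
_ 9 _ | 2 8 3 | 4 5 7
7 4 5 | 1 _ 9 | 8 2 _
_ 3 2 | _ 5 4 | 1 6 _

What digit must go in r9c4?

7

Row 9 already contains {1, 2, 3, 4, 5, 6}.
Column 4 already contains {1, 2, 3, 4, 5, 6, 8, 9}.
Its 3×3 block (box 8) already contains {1, 2, 3, 4, 5, 8, 9}.
The only value from 1–9 not eliminated is 7, so r9c4 = 7.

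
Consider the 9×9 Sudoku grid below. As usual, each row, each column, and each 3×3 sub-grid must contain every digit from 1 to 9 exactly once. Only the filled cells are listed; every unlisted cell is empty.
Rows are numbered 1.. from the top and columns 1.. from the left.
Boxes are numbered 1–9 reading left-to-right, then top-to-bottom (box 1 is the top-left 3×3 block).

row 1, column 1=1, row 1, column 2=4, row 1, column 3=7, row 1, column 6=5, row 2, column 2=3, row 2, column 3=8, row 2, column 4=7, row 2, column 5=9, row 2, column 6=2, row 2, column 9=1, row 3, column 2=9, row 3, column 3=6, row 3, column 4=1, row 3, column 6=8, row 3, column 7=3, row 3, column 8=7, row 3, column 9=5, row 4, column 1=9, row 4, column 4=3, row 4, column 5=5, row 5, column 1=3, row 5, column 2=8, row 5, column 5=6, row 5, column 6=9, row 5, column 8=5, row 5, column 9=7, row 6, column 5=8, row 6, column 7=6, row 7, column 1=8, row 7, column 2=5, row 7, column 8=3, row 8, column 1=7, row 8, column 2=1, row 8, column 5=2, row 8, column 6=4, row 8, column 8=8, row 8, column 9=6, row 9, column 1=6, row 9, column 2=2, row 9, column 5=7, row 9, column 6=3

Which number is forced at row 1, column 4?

6

Row 1 already contains {1, 4, 5, 7}.
Column 4 already contains {1, 3, 7}.
Its 3×3 block (box 2) already contains {1, 2, 5, 7, 8, 9}.
The only value from 1–9 not eliminated is 6, so row 1, column 4 = 6.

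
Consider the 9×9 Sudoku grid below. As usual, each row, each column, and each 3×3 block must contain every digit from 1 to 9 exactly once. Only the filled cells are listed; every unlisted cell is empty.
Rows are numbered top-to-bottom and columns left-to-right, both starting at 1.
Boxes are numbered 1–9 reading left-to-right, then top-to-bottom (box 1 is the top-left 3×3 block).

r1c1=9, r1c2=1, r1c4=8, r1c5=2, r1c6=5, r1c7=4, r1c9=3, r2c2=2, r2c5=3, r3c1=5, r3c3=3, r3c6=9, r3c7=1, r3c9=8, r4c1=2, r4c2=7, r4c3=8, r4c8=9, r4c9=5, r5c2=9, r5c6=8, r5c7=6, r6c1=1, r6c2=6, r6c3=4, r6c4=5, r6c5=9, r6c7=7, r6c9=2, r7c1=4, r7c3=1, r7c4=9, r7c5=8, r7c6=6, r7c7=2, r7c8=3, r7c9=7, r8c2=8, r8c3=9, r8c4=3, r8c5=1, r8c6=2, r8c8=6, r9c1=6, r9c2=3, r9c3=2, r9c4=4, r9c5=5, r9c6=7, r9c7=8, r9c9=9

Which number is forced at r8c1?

7

Row 8 already contains {1, 2, 3, 6, 8, 9}.
Column 1 already contains {1, 2, 4, 5, 6, 9}.
Its 3×3 block (box 7) already contains {1, 2, 3, 4, 6, 8, 9}.
The only value from 1–9 not eliminated is 7, so r8c1 = 7.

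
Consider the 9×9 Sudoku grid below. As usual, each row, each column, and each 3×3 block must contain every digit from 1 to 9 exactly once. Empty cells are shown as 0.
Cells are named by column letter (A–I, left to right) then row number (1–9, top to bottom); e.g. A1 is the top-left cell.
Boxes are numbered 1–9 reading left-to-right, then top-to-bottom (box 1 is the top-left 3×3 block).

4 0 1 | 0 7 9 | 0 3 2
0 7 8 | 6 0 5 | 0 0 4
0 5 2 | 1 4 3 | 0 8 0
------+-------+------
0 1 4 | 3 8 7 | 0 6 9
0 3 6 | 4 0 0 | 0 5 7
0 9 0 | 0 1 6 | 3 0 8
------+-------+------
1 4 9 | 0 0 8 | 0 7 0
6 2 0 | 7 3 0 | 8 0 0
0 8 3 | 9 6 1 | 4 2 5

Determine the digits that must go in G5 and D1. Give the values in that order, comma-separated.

1,8

For G5:
  Consider where 1 can go in box 6.
  G4 is out (row 4 already has a 1).
  H6 is out (row 6 already has a 1).
  So the only cell in box 6 that can hold 1 is G5.
  So G5 = 1.
For D1:
  Row 1 already contains {1, 2, 3, 4, 7, 9}.
  Column D already contains {1, 3, 4, 6, 7, 9}.
  Its 3×3 block (box 2) already contains {1, 3, 4, 5, 6, 7, 9}.
  The only value from 1–9 not eliminated is 8, so D1 = 8.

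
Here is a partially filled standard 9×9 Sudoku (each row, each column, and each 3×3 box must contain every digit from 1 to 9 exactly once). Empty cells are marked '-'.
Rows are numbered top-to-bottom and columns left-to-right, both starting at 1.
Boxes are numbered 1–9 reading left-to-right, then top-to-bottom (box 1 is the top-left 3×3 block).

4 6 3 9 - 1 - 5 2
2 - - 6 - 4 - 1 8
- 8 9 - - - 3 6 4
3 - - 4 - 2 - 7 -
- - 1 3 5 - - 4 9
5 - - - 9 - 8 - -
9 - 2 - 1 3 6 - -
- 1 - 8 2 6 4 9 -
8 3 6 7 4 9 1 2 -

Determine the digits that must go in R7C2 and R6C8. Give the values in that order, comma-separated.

4,3

For R7C2:
  Consider where 4 can go in box 7.
  R8C1 is out (row 8 already has a 4).
  R8C3 is out (row 8 already has a 4).
  So the only cell in box 7 that can hold 4 is R7C2.
  So R7C2 = 4.
For R6C8:
  Row 6 already contains {5, 8, 9}.
  Column 8 already contains {1, 2, 4, 5, 6, 7, 9}.
  Its 3×3 block (box 6) already contains {4, 7, 8, 9}.
  The only value from 1–9 not eliminated is 3, so R6C8 = 3.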